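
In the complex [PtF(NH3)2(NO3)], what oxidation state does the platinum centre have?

No counter-ion: the bracketed complex is neutral.
Ligand charges: 2×NH3 neutral; 1×NO3 = -1; 1×F = -1; sum -2.
Pt + (-2) = 0 ⇒ Pt is +2.

+2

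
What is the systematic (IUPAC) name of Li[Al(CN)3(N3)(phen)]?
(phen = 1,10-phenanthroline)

lithium azidotricyano(1,10-phenanthroline)aluminate(III)

The 1 lithium counter-ion carries a total charge of +1, so each complex ion is 1−.
Ligand charges: 1×1,10-phenanthroline (neutral), 1×azido (-1 each), 3×cyano (-1 each); total -4. So Al + (-4) = 1−, giving Al = +3.
The complex ion is anionic, so aluminium takes the -ate form aluminate(III).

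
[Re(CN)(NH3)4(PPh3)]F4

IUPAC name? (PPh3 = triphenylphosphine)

The 4 fluoride counter-ions carry a total charge of -4, so each complex ion is 4+.
Ligand charges: 4×ammine (neutral), 1×cyano (-1 each), 1×triphenylphosphine (neutral); total -1. So Re + (-1) = 4+, giving Re = +5.
Ligands are named alphabetically: ammine before cyano before triphenylphosphine.

tetraamminecyano(triphenylphosphine)rhenium(V) fluoride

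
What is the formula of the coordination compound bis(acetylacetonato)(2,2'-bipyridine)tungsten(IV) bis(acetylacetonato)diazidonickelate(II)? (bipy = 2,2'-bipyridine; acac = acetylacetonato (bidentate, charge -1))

Cation [W…]: ligand charges -2, W(IV) ⇒ ion charge 2+.
Anion [Ni…]: ligand charges -4, Ni(II) ⇒ ion charge 2−.
One 2+ cation balances one 2− anion.

[W(acac)2(bipy)][Ni(acac)2(N3)2]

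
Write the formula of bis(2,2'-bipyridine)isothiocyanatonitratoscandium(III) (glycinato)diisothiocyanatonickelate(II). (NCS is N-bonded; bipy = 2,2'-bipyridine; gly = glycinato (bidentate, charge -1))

Cation [Sc…]: ligand charges -2, Sc(III) ⇒ ion charge 1+.
Anion [Ni…]: ligand charges -3, Ni(II) ⇒ ion charge 1−.

[Sc(bipy)2(NCS)(NO3)][Ni(gly)(NCS)2]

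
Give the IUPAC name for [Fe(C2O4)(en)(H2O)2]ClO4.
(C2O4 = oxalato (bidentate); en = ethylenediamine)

diaqua(ethylenediamine)oxalatoiron(III) perchlorate

The 1 perchlorate counter-ion carries a total charge of -1, so each complex ion is 1+.
Ligand charges: 1×oxalato (-2 each), 2×aqua (neutral), 1×ethylenediamine (neutral); total -2. So Fe + (-2) = 1+, giving Fe = +3.
Ligands are named alphabetically: aqua before ethylenediamine before oxalato.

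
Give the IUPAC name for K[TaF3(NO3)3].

The 1 potassium counter-ion carries a total charge of +1, so each complex ion is 1−.
Ligand charges: 3×nitrato (-1 each), 3×fluoro (-1 each); total -6. So Ta + (-6) = 1−, giving Ta = +5.
Ligands are named alphabetically: fluoro before nitrato.
The complex ion is anionic, so tantalum takes the -ate form tantalate(V).

potassium trifluorotrinitratotantalate(V)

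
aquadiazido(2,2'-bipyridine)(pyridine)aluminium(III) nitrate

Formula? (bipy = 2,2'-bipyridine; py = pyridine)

[Al(bipy)(H2O)(N3)2(py)]NO3

Ligands: 1 aqua (H2O, neutral), 1 2,2'-bipyridine (bipy, neutral), 2 azido (N3, -1), 1 pyridine (py, neutral). Ligand charge sum = -2.
With Al in oxidation state +3, the complex ion is [Al...]^1+.
Charge balance with nitrate (-1) requires 1 complex ion per 1 nitrate.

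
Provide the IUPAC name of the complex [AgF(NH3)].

amminefluorosilver(I)

There is no counter-ion, so the complex is neutral overall.
Ligand charges: 1×ammine (neutral), 1×fluoro (-1 each); total -1. So Ag + (-1) = 0, giving Ag = +1.
Ligands are named alphabetically: ammine before fluoro.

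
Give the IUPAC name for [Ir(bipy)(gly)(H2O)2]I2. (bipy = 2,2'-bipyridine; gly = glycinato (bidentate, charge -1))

diaqua(2,2'-bipyridine)(glycinato)iridium(III) iodide

The 2 iodide counter-ions carry a total charge of -2, so each complex ion is 2+.
Ligand charges: 1×2,2'-bipyridine (neutral), 2×aqua (neutral), 1×glycinato (-1 each); total -1. So Ir + (-1) = 2+, giving Ir = +3.
Ligands are named alphabetically: aqua before bipyridine before glycinato.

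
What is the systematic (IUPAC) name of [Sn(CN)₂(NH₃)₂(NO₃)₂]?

There is no counter-ion, so the complex is neutral overall.
Ligand charges: 2×nitrato (-1 each), 2×ammine (neutral), 2×cyano (-1 each); total -4. So Sn + (-4) = 0, giving Sn = +4.
Ligands are named alphabetically: ammine before cyano before nitrato.

diamminedicyanodinitratotin(IV)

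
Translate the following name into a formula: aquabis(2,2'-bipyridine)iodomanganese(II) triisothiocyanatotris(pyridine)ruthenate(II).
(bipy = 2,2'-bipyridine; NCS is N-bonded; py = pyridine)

Cation [Mn…]: ligand charges -1, Mn(II) ⇒ ion charge 1+.
Anion [Ru…]: ligand charges -3, Ru(II) ⇒ ion charge 1−.
One 1+ cation balances one 1− anion.

[Mn(bipy)2(H2O)I][Ru(NCS)3(py)3]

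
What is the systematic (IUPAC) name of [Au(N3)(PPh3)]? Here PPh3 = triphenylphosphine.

azido(triphenylphosphine)gold(I)

There is no counter-ion, so the complex is neutral overall.
Ligand charges: 1×triphenylphosphine (neutral), 1×azido (-1 each); total -1. So Au + (-1) = 0, giving Au = +1.
Ligands are named alphabetically: azido before triphenylphosphine.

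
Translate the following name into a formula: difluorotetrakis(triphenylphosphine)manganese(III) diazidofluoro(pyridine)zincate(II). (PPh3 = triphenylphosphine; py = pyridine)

Cation [Mn…]: ligand charges -2, Mn(III) ⇒ ion charge 1+.
Anion [Zn…]: ligand charges -3, Zn(II) ⇒ ion charge 1−.
One 1+ cation balances one 1− anion.

[MnF2(PPh3)4][ZnF(N3)2(py)]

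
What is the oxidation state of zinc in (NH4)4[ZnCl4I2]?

4 ammonium outside the brackets (+1 each) → the complex ion is 4−.
Ligand charges: 4×Cl = -4; 2×I = -2; sum -6.
Zn + (-6) = 4− ⇒ Zn is +2.

+2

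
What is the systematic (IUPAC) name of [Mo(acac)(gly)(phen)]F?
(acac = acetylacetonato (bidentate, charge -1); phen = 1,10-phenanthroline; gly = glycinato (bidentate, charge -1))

(acetylacetonato)(glycinato)(1,10-phenanthroline)molybdenum(III) fluoride

The 1 fluoride counter-ion carries a total charge of -1, so each complex ion is 1+.
Ligand charges: 1×acetylacetonato (-1 each), 1×1,10-phenanthroline (neutral), 1×glycinato (-1 each); total -2. So Mo + (-2) = 1+, giving Mo = +3.
Ligands are named alphabetically: acetylacetonato before glycinato before phenanthroline.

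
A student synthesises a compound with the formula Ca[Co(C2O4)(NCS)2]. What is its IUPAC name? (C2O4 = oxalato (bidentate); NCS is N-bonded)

calcium diisothiocyanatooxalatocobaltate(II)

The 1 calcium counter-ion carries a total charge of +2, so each complex ion is 2−.
Ligand charges: 1×oxalato (-2 each), 2×isothiocyanato (-1 each); total -4. So Co + (-4) = 2−, giving Co = +2.
Ligands are named alphabetically: isothiocyanato before oxalato.
The complex ion is anionic, so cobalt takes the -ate form cobaltate(II).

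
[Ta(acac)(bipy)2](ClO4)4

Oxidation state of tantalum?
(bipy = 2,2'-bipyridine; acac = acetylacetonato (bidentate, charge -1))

4 perchlorate outside the brackets (-1 each) → the complex ion is 4+.
Ligand charges: 2×bipy neutral; 1×acac = -1; sum -1.
Ta + (-1) = 4+ ⇒ Ta is +5.

+5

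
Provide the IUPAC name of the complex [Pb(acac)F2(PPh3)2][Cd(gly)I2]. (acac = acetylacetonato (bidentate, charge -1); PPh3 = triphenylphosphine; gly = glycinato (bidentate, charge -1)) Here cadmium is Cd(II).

Both ions are complex: the cation is named first with the plain metal name, the anion second with the -ate form; each ion's ligands are alphabetised independently.
Cd is given as +2; the anion's ligand charges sum to -3, so the complex anion is 1−.
A 1:1 salt means the cation carries the equal and opposite charge, 1+.
Cation: ligand charges sum to -3; for the ion to be 1+, Pb = +4.

(acetylacetonato)difluorobis(triphenylphosphine)lead(IV) (glycinato)diiodocadmate(II)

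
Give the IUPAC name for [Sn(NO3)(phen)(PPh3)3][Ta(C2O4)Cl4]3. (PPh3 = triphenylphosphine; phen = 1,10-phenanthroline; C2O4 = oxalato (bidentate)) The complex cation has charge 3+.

nitrato(1,10-phenanthroline)tris(triphenylphosphine)tin(IV) tetrachlorooxalatotantalate(V)

Both ions are complex: the cation is named first with the plain metal name, the anion second with the -ate form; each ion's ligands are alphabetised independently.
The complex cation is given as 3+; its ligand charges sum to -1, so Sn = +4.
With 3 anions per cation, each anion must be 3/3 = 1−.
Anion: ligand charges sum to -6; for the ion to be 1−, Ta = +5.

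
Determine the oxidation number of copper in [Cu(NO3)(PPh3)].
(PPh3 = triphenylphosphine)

No counter-ion: the bracketed complex is neutral.
Ligand charges: 1×PPh3 neutral; 1×NO3 = -1; sum -1.
Cu + (-1) = 0 ⇒ Cu is +1.

+1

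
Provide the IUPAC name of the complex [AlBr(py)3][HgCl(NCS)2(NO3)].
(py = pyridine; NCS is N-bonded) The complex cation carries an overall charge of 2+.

The complex cation is given as 2+; its ligand charges sum to -1, so Al = +3.
A 1:1 salt means the anion carries the equal and opposite charge, 2−.
Anion: ligand charges sum to -4; for the ion to be 2−, Hg = +2.

bromotris(pyridine)aluminium(III) chlorodiisothiocyanatonitratomercurate(II)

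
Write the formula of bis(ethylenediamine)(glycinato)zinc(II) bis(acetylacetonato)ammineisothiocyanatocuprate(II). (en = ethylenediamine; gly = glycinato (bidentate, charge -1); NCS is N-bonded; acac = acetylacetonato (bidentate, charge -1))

Cation [Zn…]: ligand charges -1, Zn(II) ⇒ ion charge 1+.
Anion [Cu…]: ligand charges -3, Cu(II) ⇒ ion charge 1−.
One 1+ cation balances one 1− anion.

[Zn(en)2(gly)][Cu(acac)2(NCS)(NH3)]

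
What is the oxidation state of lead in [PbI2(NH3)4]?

No counter-ion: the bracketed complex is neutral.
Ligand charges: 2×I = -2; 4×NH3 neutral; sum -2.
Pb + (-2) = 0 ⇒ Pb is +2.

+2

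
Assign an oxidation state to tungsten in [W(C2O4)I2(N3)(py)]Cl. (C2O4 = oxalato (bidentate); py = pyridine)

1 chloride outside the brackets (-1 each) → the complex ion is 1+.
Ligand charges: 1×C2O4 = -2; 2×I = -2; 1×N3 = -1; 1×py neutral; sum -5.
W + (-5) = 1+ ⇒ W is +6.

+6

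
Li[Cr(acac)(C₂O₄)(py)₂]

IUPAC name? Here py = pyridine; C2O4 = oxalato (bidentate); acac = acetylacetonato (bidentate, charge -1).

The 1 lithium counter-ion carries a total charge of +1, so each complex ion is 1−.
Ligand charges: 2×pyridine (neutral), 1×oxalato (-2 each), 1×acetylacetonato (-1 each); total -3. So Cr + (-3) = 1−, giving Cr = +2.
Ligands are named alphabetically: acetylacetonato before oxalato before pyridine.
The complex ion is anionic, so chromium takes the -ate form chromate(II).

lithium (acetylacetonato)oxalatobis(pyridine)chromate(II)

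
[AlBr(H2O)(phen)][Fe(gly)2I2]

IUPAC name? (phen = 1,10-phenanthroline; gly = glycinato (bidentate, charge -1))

Both ions are complex: the cation is named first with the plain metal name, the anion second with the -ate form; each ion's ligands are alphabetised independently.
Aluminium is always +3 in its complexes; the cation's ligand charges sum to -1, so the complex cation is 2+.
A 1:1 salt means the anion carries the equal and opposite charge, 2−.
Anion: ligand charges sum to -4; for the ion to be 2−, Fe = +2.

aquabromo(1,10-phenanthroline)aluminium(III) bis(glycinato)diiodoferrate(II)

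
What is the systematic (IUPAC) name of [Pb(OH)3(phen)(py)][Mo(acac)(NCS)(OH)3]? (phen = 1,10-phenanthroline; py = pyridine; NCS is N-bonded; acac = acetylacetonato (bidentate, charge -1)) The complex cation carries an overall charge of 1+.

Both ions are complex: the cation is named first with the plain metal name, the anion second with the -ate form; each ion's ligands are alphabetised independently.
The complex cation is given as 1+; its ligand charges sum to -3, so Pb = +4.
A 1:1 salt means the anion carries the equal and opposite charge, 1−.
Anion: ligand charges sum to -5; for the ion to be 1−, Mo = +4.

trihydroxo(1,10-phenanthroline)(pyridine)lead(IV) (acetylacetonato)trihydroxoisothiocyanatomolybdate(IV)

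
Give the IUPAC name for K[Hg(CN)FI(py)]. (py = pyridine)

The 1 potassium counter-ion carries a total charge of +1, so each complex ion is 1−.
Ligand charges: 1×fluoro (-1 each), 1×pyridine (neutral), 1×cyano (-1 each), 1×iodo (-1 each); total -3. So Hg + (-3) = 1−, giving Hg = +2.
Ligands are named alphabetically: cyano before fluoro before iodo before pyridine.
The complex ion is anionic, so mercury takes the -ate form mercurate(II).

potassium cyanofluoroiodo(pyridine)mercurate(II)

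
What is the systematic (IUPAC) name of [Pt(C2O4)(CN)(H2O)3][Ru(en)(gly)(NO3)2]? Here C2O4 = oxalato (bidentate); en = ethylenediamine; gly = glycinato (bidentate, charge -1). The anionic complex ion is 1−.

The complex anion is given as 1−; its ligand charges sum to -3, so Ru = +2.
A 1:1 salt means the cation carries the equal and opposite charge, 1+.
Cation: ligand charges sum to -3; for the ion to be 1+, Pt = +4.

triaquacyanooxalatoplatinum(IV) (ethylenediamine)(glycinato)dinitratoruthenate(II)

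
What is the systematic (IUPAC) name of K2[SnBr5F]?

potassium pentabromofluorostannate(IV)

The 2 potassium counter-ions carry a total charge of +2, so each complex ion is 2−.
Ligand charges: 5×bromo (-1 each), 1×fluoro (-1 each); total -6. So Sn + (-6) = 2−, giving Sn = +4.
The complex ion is anionic, so tin takes the -ate form stannate(IV).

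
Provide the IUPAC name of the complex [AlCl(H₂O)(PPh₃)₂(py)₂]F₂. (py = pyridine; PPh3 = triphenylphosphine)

The 2 fluoride counter-ions carry a total charge of -2, so each complex ion is 2+.
Ligand charges: 1×aqua (neutral), 1×chloro (-1 each), 2×pyridine (neutral), 2×triphenylphosphine (neutral); total -1. So Al + (-1) = 2+, giving Al = +3.
Ligands are named alphabetically: aqua before chloro before pyridine before triphenylphosphine.

aquachlorobis(pyridine)bis(triphenylphosphine)aluminium(III) fluoride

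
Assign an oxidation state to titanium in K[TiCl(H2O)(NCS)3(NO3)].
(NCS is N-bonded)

+4

1 potassium outside the brackets (+1 each) → the complex ion is 1−.
Ligand charges: 1×Cl = -1; 1×H2O neutral; 3×NCS = -3; 1×NO3 = -1; sum -5.
Ti + (-5) = 1− ⇒ Ti is +4.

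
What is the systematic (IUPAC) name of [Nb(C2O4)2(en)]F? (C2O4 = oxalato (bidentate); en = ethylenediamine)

The 1 fluoride counter-ion carries a total charge of -1, so each complex ion is 1+.
Ligand charges: 2×oxalato (-2 each), 1×ethylenediamine (neutral); total -4. So Nb + (-4) = 1+, giving Nb = +5.
Ligands are named alphabetically: ethylenediamine before oxalato.

(ethylenediamine)dioxalatoniobium(V) fluoride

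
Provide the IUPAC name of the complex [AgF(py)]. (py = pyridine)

There is no counter-ion, so the complex is neutral overall.
Ligand charges: 1×fluoro (-1 each), 1×pyridine (neutral); total -1. So Ag + (-1) = 0, giving Ag = +1.
Ligands are named alphabetically: fluoro before pyridine.

fluoro(pyridine)silver(I)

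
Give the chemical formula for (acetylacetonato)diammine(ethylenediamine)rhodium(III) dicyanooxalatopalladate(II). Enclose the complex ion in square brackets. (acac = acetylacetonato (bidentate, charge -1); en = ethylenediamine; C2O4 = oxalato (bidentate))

Cation [Rh…]: ligand charges -1, Rh(III) ⇒ ion charge 2+.
Anion [Pd…]: ligand charges -4, Pd(II) ⇒ ion charge 2−.

[Rh(acac)(en)(NH3)2][Pd(C2O4)(CN)2]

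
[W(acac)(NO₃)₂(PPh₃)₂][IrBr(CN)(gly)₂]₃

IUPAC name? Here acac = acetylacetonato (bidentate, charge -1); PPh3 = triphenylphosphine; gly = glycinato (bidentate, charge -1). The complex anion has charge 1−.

The complex anion is given as 1−; its ligand charges sum to -4, so Ir = +3.
With 3 anions per cation, the cation must be 3×1 = 3+.
Cation: ligand charges sum to -3; for the ion to be 3+, W = +6.

(acetylacetonato)dinitratobis(triphenylphosphine)tungsten(VI) bromocyanobis(glycinato)iridate(III)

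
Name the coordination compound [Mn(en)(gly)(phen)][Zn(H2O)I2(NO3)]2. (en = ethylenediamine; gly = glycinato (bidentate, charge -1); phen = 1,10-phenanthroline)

(ethylenediamine)(glycinato)(1,10-phenanthroline)manganese(III) aquadiiodonitratozincate(II)

Zinc is always +2 in its complexes; the anion's ligand charges sum to -3, so the complex anion is 1−.
With 2 anions per cation, the cation must be 2×1 = 2+.
Cation: ligand charges sum to -1; for the ion to be 2+, Mn = +3.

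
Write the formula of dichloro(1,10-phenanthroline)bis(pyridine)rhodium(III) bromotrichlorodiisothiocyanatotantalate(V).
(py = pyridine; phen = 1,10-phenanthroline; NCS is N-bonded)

Cation [Rh…]: ligand charges -2, Rh(III) ⇒ ion charge 1+.
Anion [Ta…]: ligand charges -6, Ta(V) ⇒ ion charge 1−.

[RhCl2(phen)(py)2][TaBrCl3(NCS)2]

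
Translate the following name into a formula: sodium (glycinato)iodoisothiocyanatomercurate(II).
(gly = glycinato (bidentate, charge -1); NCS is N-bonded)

Na[Hg(gly)I(NCS)]

Ligands: 1 glycinato (gly, -1), 1 iodo (I, -1), 1 isothiocyanato (NCS, -1). Ligand charge sum = -3.
With Hg in oxidation state +2, the complex ion is [Hg...]^1−.
Charge balance with sodium (+1) requires 1 complex ion per 1 sodium.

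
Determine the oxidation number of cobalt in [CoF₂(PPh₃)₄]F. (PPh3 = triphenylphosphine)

+3

1 fluoride outside the brackets (-1 each) → the complex ion is 1+.
Ligand charges: 4×PPh3 neutral; 2×F = -2; sum -2.
Co + (-2) = 1+ ⇒ Co is +3.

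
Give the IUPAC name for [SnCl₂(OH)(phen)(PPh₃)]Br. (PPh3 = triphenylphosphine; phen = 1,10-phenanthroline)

dichlorohydroxo(1,10-phenanthroline)(triphenylphosphine)tin(IV) bromide

The 1 bromide counter-ion carries a total charge of -1, so each complex ion is 1+.
Ligand charges: 2×chloro (-1 each), 1×triphenylphosphine (neutral), 1×1,10-phenanthroline (neutral), 1×hydroxo (-1 each); total -3. So Sn + (-3) = 1+, giving Sn = +4.
Ligands are named alphabetically: chloro before hydroxo before phenanthroline before triphenylphosphine.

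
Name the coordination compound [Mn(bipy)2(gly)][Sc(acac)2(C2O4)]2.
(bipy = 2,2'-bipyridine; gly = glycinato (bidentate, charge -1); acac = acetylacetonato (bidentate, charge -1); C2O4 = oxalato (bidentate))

Both ions are complex: the cation is named first with the plain metal name, the anion second with the -ate form; each ion's ligands are alphabetised independently.
Scandium is always +3 in its complexes; the anion's ligand charges sum to -4, so the complex anion is 1−.
With 2 anions per cation, the cation must be 2×1 = 2+.
Cation: ligand charges sum to -1; for the ion to be 2+, Mn = +3.

bis(2,2'-bipyridine)(glycinato)manganese(III) bis(acetylacetonato)oxalatoscandate(III)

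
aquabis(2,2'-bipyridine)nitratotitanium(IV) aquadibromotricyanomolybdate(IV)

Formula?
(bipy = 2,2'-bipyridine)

[Ti(bipy)2(H2O)(NO3)][MoBr2(CN)3(H2O)]3

Cation [Ti…]: ligand charges -1, Ti(IV) ⇒ ion charge 3+.
Anion [Mo…]: ligand charges -5, Mo(IV) ⇒ ion charge 1−.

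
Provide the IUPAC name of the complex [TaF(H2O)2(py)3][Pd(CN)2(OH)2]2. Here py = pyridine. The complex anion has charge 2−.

Both ions are complex: the cation is named first with the plain metal name, the anion second with the -ate form; each ion's ligands are alphabetised independently.
The complex anion is given as 2−; its ligand charges sum to -4, so Pd = +2.
With 2 anions per cation, the cation must be 2×2 = 4+.
Cation: ligand charges sum to -1; for the ion to be 4+, Ta = +5.

diaquafluorotris(pyridine)tantalum(V) dicyanodihydroxopalladate(II)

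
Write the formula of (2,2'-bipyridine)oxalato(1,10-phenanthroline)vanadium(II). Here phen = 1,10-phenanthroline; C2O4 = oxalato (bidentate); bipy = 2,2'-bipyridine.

Ligands: 1 1,10-phenanthroline (phen, neutral), 1 oxalato (C2O4, -2), 1 2,2'-bipyridine (bipy, neutral). Ligand charge sum = -2.
With V in oxidation state +2, the complex ion is [V...].

[V(bipy)(C2O4)(phen)]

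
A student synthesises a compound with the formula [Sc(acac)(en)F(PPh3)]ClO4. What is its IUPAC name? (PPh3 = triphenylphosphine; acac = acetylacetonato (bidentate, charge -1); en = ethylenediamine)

(acetylacetonato)(ethylenediamine)fluoro(triphenylphosphine)scandium(III) perchlorate

The 1 perchlorate counter-ion carries a total charge of -1, so each complex ion is 1+.
Ligand charges: 1×triphenylphosphine (neutral), 1×acetylacetonato (-1 each), 1×ethylenediamine (neutral), 1×fluoro (-1 each); total -2. So Sc + (-2) = 1+, giving Sc = +3.
Ligands are named alphabetically: acetylacetonato before ethylenediamine before fluoro before triphenylphosphine.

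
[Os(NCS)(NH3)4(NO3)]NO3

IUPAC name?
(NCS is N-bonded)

tetraammineisothiocyanatonitratoosmium(III) nitrate

The 1 nitrate counter-ion carries a total charge of -1, so each complex ion is 1+.
Ligand charges: 4×ammine (neutral), 1×nitrato (-1 each), 1×isothiocyanato (-1 each); total -2. So Os + (-2) = 1+, giving Os = +3.
Ligands are named alphabetically: ammine before isothiocyanato before nitrato.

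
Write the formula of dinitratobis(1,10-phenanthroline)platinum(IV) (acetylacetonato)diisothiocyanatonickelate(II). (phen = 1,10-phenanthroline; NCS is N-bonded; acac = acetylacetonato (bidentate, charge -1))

[Pt(NO3)2(phen)2][Ni(acac)(NCS)2]2

Cation [Pt…]: ligand charges -2, Pt(IV) ⇒ ion charge 2+.
Anion [Ni…]: ligand charges -3, Ni(II) ⇒ ion charge 1−.
One 2+ cation requires 2 of the 1− anion.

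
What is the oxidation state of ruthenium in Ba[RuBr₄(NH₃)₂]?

+2

1 barium outside the brackets (+2 each) → the complex ion is 2−.
Ligand charges: 4×Br = -4; 2×NH3 neutral; sum -4.
Ru + (-4) = 2− ⇒ Ru is +2.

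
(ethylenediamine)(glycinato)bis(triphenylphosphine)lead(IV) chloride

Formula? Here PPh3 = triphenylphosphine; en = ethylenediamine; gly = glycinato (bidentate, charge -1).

[Pb(en)(gly)(PPh3)2]Cl3

Ligands: 2 triphenylphosphine (PPh3, neutral), 1 ethylenediamine (en, neutral), 1 glycinato (gly, -1). Ligand charge sum = -1.
Charge balance with chloride (-1) requires 1 complex ion per 3 chloride.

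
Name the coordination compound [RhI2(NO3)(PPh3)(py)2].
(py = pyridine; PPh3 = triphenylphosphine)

There is no counter-ion, so the complex is neutral overall.
Ligand charges: 2×iodo (-1 each), 1×nitrato (-1 each), 2×pyridine (neutral), 1×triphenylphosphine (neutral); total -3. So Rh + (-3) = 0, giving Rh = +3.
Ligands are named alphabetically: iodo before nitrato before pyridine before triphenylphosphine.

diiodonitratobis(pyridine)(triphenylphosphine)rhodium(III)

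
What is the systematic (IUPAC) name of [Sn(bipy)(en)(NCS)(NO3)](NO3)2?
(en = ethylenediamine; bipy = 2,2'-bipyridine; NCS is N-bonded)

(2,2'-bipyridine)(ethylenediamine)isothiocyanatonitratotin(IV) nitrate

The 2 nitrate counter-ions carry a total charge of -2, so each complex ion is 2+.
Ligand charges: 1×nitrato (-1 each), 1×ethylenediamine (neutral), 1×2,2'-bipyridine (neutral), 1×isothiocyanato (-1 each); total -2. So Sn + (-2) = 2+, giving Sn = +4.
Ligands are named alphabetically: bipyridine before ethylenediamine before isothiocyanato before nitrato.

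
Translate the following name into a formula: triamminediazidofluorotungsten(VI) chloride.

[WF(N3)2(NH3)3]Cl3

Ligands: 1 fluoro (F, -1), 3 ammine (NH3, neutral), 2 azido (N3, -1). Ligand charge sum = -3.
With W in oxidation state +6, the complex ion is [W...]^3+.
Charge balance with chloride (-1) requires 1 complex ion per 3 chloride.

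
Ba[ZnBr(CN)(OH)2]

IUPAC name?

The 1 barium counter-ion carries a total charge of +2, so each complex ion is 2−.
Ligand charges: 1×bromo (-1 each), 1×cyano (-1 each), 2×hydroxo (-1 each); total -4. So Zn + (-4) = 2−, giving Zn = +2.
Ligands are named alphabetically: bromo before cyano before hydroxo.
The complex ion is anionic, so zinc takes the -ate form zincate(II).

barium bromocyanodihydroxozincate(II)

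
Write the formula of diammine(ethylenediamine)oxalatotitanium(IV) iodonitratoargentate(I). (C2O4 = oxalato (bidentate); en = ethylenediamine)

[Ti(C2O4)(en)(NH3)2][AgI(NO3)]2

Cation [Ti…]: ligand charges -2, Ti(IV) ⇒ ion charge 2+.
Anion [Ag…]: ligand charges -2, Ag(I) ⇒ ion charge 1−.
One 2+ cation requires 2 of the 1− anion.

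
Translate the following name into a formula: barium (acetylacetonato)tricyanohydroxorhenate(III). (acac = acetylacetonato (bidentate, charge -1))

Ba[Re(acac)(CN)3(OH)]

Ligands: 3 cyano (CN, -1), 1 hydroxo (OH, -1), 1 acetylacetonato (acac, -1). Ligand charge sum = -5.
With Re in oxidation state +3, the complex ion is [Re...]^2−.
Charge balance with barium (+2) requires 1 complex ion per 1 barium.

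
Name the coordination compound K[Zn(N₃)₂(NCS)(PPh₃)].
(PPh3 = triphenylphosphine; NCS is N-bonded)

potassium diazidoisothiocyanato(triphenylphosphine)zincate(II)

The 1 potassium counter-ion carries a total charge of +1, so each complex ion is 1−.
Ligand charges: 1×triphenylphosphine (neutral), 1×isothiocyanato (-1 each), 2×azido (-1 each); total -3. So Zn + (-3) = 1−, giving Zn = +2.
The complex ion is anionic, so zinc takes the -ate form zincate(II).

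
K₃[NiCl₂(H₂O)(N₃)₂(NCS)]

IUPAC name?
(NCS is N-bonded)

potassium aquadiazidodichloroisothiocyanatonickelate(II)

The 3 potassium counter-ions carry a total charge of +3, so each complex ion is 3−.
Ligand charges: 2×chloro (-1 each), 2×azido (-1 each), 1×aqua (neutral), 1×isothiocyanato (-1 each); total -5. So Ni + (-5) = 3−, giving Ni = +2.
Ligands are named alphabetically: aqua before azido before chloro before isothiocyanato.
The complex ion is anionic, so nickel takes the -ate form nickelate(II).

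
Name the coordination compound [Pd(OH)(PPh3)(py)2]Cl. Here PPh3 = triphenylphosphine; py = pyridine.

hydroxobis(pyridine)(triphenylphosphine)palladium(II) chloride

The 1 chloride counter-ion carries a total charge of -1, so each complex ion is 1+.
Ligand charges: 1×triphenylphosphine (neutral), 1×hydroxo (-1 each), 2×pyridine (neutral); total -1. So Pd + (-1) = 1+, giving Pd = +2.
Ligands are named alphabetically: hydroxo before pyridine before triphenylphosphine.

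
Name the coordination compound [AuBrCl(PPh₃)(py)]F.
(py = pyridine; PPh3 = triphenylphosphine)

bromochloro(pyridine)(triphenylphosphine)gold(III) fluoride

The 1 fluoride counter-ion carries a total charge of -1, so each complex ion is 1+.
Ligand charges: 1×pyridine (neutral), 1×bromo (-1 each), 1×chloro (-1 each), 1×triphenylphosphine (neutral); total -2. So Au + (-2) = 1+, giving Au = +3.
Ligands are named alphabetically: bromo before chloro before pyridine before triphenylphosphine.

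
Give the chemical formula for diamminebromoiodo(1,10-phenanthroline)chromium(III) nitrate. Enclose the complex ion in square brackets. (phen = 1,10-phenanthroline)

[CrBrI(NH3)2(phen)]NO3

Ligands: 2 ammine (NH3, neutral), 1 1,10-phenanthroline (phen, neutral), 1 iodo (I, -1), 1 bromo (Br, -1). Ligand charge sum = -2.
Charge balance with nitrate (-1) requires 1 complex ion per 1 nitrate.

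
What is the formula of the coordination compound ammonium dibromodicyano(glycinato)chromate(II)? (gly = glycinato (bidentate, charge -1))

(NH4)3[CrBr2(CN)2(gly)]

Ligands: 2 bromo (Br, -1), 1 glycinato (gly, -1), 2 cyano (CN, -1). Ligand charge sum = -5.
With Cr in oxidation state +2, the complex ion is [Cr...]^3−.
Charge balance with ammonium (+1) requires 1 complex ion per 3 ammonium.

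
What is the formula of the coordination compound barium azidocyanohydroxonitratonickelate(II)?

Ba[Ni(CN)(N3)(NO3)(OH)]

Ligands: 1 cyano (CN, -1), 1 hydroxo (OH, -1), 1 azido (N3, -1), 1 nitrato (NO3, -1). Ligand charge sum = -4.
Charge balance with barium (+2) requires 1 complex ion per 1 barium.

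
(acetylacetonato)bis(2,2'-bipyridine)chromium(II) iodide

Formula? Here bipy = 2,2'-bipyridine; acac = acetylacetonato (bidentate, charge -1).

[Cr(acac)(bipy)2]I

Ligands: 2 2,2'-bipyridine (bipy, neutral), 1 acetylacetonato (acac, -1). Ligand charge sum = -1.
With Cr in oxidation state +2, the complex ion is [Cr...]^1+.
Charge balance with iodide (-1) requires 1 complex ion per 1 iodide.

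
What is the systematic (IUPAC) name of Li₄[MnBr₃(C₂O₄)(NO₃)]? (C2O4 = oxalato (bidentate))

The 4 lithium counter-ions carry a total charge of +4, so each complex ion is 4−.
Ligand charges: 3×bromo (-1 each), 1×oxalato (-2 each), 1×nitrato (-1 each); total -6. So Mn + (-6) = 4−, giving Mn = +2.
Ligands are named alphabetically: bromo before nitrato before oxalato.
The complex ion is anionic, so manganese takes the -ate form manganate(II).

lithium tribromonitratooxalatomanganate(II)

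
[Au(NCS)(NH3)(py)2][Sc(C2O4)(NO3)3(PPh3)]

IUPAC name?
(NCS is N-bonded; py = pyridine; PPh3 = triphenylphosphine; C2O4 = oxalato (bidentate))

Both ions are complex: the cation is named first with the plain metal name, the anion second with the -ate form; each ion's ligands are alphabetised independently.
Scandium is always +3 in its complexes; the anion's ligand charges sum to -5, so the complex anion is 2−.
A 1:1 salt means the cation carries the equal and opposite charge, 2+.
Cation: ligand charges sum to -1; for the ion to be 2+, Au = +3.

ammineisothiocyanatobis(pyridine)gold(III) trinitratooxalato(triphenylphosphine)scandate(III)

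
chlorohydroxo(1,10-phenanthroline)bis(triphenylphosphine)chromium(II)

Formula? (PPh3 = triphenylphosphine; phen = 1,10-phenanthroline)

[CrCl(OH)(phen)(PPh3)2]

Ligands: 1 chloro (Cl, -1), 2 triphenylphosphine (PPh3, neutral), 1 1,10-phenanthroline (phen, neutral), 1 hydroxo (OH, -1). Ligand charge sum = -2.
With Cr in oxidation state +2, the complex ion is [Cr...].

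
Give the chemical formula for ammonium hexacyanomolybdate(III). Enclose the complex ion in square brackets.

(NH4)3[Mo(CN)6]

Ligands: 6 cyano (CN, -1). Ligand charge sum = -6.
Charge balance with ammonium (+1) requires 1 complex ion per 3 ammonium.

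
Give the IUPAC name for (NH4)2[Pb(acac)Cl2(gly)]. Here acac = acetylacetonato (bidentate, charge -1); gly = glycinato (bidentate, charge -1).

The 2 ammonium counter-ions carry a total charge of +2, so each complex ion is 2−.
Ligand charges: 2×chloro (-1 each), 1×acetylacetonato (-1 each), 1×glycinato (-1 each); total -4. So Pb + (-4) = 2−, giving Pb = +2.
The complex ion is anionic, so lead takes the -ate form plumbate(II).

ammonium (acetylacetonato)dichloro(glycinato)plumbate(II)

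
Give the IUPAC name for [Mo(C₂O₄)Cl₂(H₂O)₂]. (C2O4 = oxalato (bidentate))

diaquadichlorooxalatomolybdenum(IV)

There is no counter-ion, so the complex is neutral overall.
Ligand charges: 2×chloro (-1 each), 2×aqua (neutral), 1×oxalato (-2 each); total -4. So Mo + (-4) = 0, giving Mo = +4.
Ligands are named alphabetically: aqua before chloro before oxalato.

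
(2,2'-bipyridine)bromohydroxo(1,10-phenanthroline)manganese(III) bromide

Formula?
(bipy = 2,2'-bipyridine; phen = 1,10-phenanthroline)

Ligands: 1 2,2'-bipyridine (bipy, neutral), 1 bromo (Br, -1), 1 hydroxo (OH, -1), 1 1,10-phenanthroline (phen, neutral). Ligand charge sum = -2.
Charge balance with bromide (-1) requires 1 complex ion per 1 bromide.

[Mn(bipy)Br(OH)(phen)]Br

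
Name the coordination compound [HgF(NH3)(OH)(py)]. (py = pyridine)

amminefluorohydroxo(pyridine)mercury(II)

There is no counter-ion, so the complex is neutral overall.
Ligand charges: 1×pyridine (neutral), 1×hydroxo (-1 each), 1×fluoro (-1 each), 1×ammine (neutral); total -2. So Hg + (-2) = 0, giving Hg = +2.
Ligands are named alphabetically: ammine before fluoro before hydroxo before pyridine.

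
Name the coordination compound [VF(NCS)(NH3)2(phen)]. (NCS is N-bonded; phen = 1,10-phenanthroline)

There is no counter-ion, so the complex is neutral overall.
Ligand charges: 1×fluoro (-1 each), 1×isothiocyanato (-1 each), 1×1,10-phenanthroline (neutral), 2×ammine (neutral); total -2. So V + (-2) = 0, giving V = +2.
Ligands are named alphabetically: ammine before fluoro before isothiocyanato before phenanthroline.

diamminefluoroisothiocyanato(1,10-phenanthroline)vanadium(II)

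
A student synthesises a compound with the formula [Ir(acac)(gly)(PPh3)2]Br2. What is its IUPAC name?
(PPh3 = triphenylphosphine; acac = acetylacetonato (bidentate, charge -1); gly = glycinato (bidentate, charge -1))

The 2 bromide counter-ions carry a total charge of -2, so each complex ion is 2+.
Ligand charges: 2×triphenylphosphine (neutral), 1×acetylacetonato (-1 each), 1×glycinato (-1 each); total -2. So Ir + (-2) = 2+, giving Ir = +4.
Ligands are named alphabetically: acetylacetonato before glycinato before triphenylphosphine.

(acetylacetonato)(glycinato)bis(triphenylphosphine)iridium(IV) bromide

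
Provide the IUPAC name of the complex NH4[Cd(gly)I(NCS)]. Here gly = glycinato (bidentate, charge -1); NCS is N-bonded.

ammonium (glycinato)iodoisothiocyanatocadmate(II)

The 1 ammonium counter-ion carries a total charge of +1, so each complex ion is 1−.
Ligand charges: 1×glycinato (-1 each), 1×isothiocyanato (-1 each), 1×iodo (-1 each); total -3. So Cd + (-3) = 1−, giving Cd = +2.
Ligands are named alphabetically: glycinato before iodo before isothiocyanato.
The complex ion is anionic, so cadmium takes the -ate form cadmate(II).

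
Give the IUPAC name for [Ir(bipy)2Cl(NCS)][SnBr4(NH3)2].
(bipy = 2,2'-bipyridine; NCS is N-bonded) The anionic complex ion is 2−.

The complex anion is given as 2−; its ligand charges sum to -4, so Sn = +2.
A 1:1 salt means the cation carries the equal and opposite charge, 2+.
Cation: ligand charges sum to -2; for the ion to be 2+, Ir = +4.

bis(2,2'-bipyridine)chloroisothiocyanatoiridium(IV) diamminetetrabromostannate(II)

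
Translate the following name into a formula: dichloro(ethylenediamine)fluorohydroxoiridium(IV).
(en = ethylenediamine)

Ligands: 2 chloro (Cl, -1), 1 hydroxo (OH, -1), 1 ethylenediamine (en, neutral), 1 fluoro (F, -1). Ligand charge sum = -4.
With Ir in oxidation state +4, the complex ion is [Ir...].

[IrCl2(en)F(OH)]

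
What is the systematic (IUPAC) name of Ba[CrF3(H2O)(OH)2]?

The 1 barium counter-ion carries a total charge of +2, so each complex ion is 2−.
Ligand charges: 2×hydroxo (-1 each), 3×fluoro (-1 each), 1×aqua (neutral); total -5. So Cr + (-5) = 2−, giving Cr = +3.
Ligands are named alphabetically: aqua before fluoro before hydroxo.
The complex ion is anionic, so chromium takes the -ate form chromate(III).

barium aquatrifluorodihydroxochromate(III)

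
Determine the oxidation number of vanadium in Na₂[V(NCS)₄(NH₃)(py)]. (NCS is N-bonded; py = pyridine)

2 sodium outside the brackets (+1 each) → the complex ion is 2−.
Ligand charges: 4×NCS = -4; 1×py neutral; 1×NH3 neutral; sum -4.
V + (-4) = 2− ⇒ V is +2.

+2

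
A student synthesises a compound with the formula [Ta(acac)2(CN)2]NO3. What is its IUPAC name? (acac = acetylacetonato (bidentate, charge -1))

bis(acetylacetonato)dicyanotantalum(V) nitrate

The 1 nitrate counter-ion carries a total charge of -1, so each complex ion is 1+.
Ligand charges: 2×acetylacetonato (-1 each), 2×cyano (-1 each); total -4. So Ta + (-4) = 1+, giving Ta = +5.
Ligands are named alphabetically: acetylacetonato before cyano.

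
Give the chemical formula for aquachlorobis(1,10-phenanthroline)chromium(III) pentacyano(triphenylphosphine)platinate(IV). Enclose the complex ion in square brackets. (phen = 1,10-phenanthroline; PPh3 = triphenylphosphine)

[CrCl(H2O)(phen)2][Pt(CN)5(PPh3)]2

Cation [Cr…]: ligand charges -1, Cr(III) ⇒ ion charge 2+.
Anion [Pt…]: ligand charges -5, Pt(IV) ⇒ ion charge 1−.
One 2+ cation requires 2 of the 1− anion.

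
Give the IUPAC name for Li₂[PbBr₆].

The 2 lithium counter-ions carry a total charge of +2, so each complex ion is 2−.
Ligand charges: 6×bromo (-1 each); total -6. So Pb + (-6) = 2−, giving Pb = +4.
The complex ion is anionic, so lead takes the -ate form plumbate(IV).

lithium hexabromoplumbate(IV)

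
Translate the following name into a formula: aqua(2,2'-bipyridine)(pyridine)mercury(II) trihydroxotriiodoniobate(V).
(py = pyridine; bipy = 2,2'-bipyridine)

Cation [Hg…]: ligand charges 0, Hg(II) ⇒ ion charge 2+.
Anion [Nb…]: ligand charges -6, Nb(V) ⇒ ion charge 1−.
One 2+ cation requires 2 of the 1− anion.

[Hg(bipy)(H2O)(py)][NbI3(OH)3]2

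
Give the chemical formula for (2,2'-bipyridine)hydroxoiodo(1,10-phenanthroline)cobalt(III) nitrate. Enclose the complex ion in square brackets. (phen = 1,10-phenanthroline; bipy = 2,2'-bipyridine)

[Co(bipy)I(OH)(phen)]NO3

Ligands: 1 1,10-phenanthroline (phen, neutral), 1 hydroxo (OH, -1), 1 2,2'-bipyridine (bipy, neutral), 1 iodo (I, -1). Ligand charge sum = -2.
Charge balance with nitrate (-1) requires 1 complex ion per 1 nitrate.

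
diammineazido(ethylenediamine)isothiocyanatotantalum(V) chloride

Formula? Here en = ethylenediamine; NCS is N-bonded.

Ligands: 2 ammine (NH3, neutral), 1 ethylenediamine (en, neutral), 1 isothiocyanato (NCS, -1), 1 azido (N3, -1). Ligand charge sum = -2.
With Ta in oxidation state +5, the complex ion is [Ta...]^3+.
Charge balance with chloride (-1) requires 1 complex ion per 3 chloride.

[Ta(en)(N3)(NCS)(NH3)2]Cl3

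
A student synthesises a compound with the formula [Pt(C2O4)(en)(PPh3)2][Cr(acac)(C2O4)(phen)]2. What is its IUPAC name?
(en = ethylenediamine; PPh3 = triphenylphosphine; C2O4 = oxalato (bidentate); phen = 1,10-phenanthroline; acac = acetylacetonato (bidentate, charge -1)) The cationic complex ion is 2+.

(ethylenediamine)oxalatobis(triphenylphosphine)platinum(IV) (acetylacetonato)oxalato(1,10-phenanthroline)chromate(II)

The complex cation is given as 2+; its ligand charges sum to -2, so Pt = +4.
With 2 anions per cation, each anion must be 2/2 = 1−.
Anion: ligand charges sum to -3; for the ion to be 1−, Cr = +2.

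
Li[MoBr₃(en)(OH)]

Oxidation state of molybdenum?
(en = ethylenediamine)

+3

1 lithium outside the brackets (+1 each) → the complex ion is 1−.
Ligand charges: 1×en neutral; 3×Br = -3; 1×OH = -1; sum -4.
Mo + (-4) = 1− ⇒ Mo is +3.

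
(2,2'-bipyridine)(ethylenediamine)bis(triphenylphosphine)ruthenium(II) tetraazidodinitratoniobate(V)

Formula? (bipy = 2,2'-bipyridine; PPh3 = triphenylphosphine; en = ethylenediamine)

Cation [Ru…]: ligand charges 0, Ru(II) ⇒ ion charge 2+.
Anion [Nb…]: ligand charges -6, Nb(V) ⇒ ion charge 1−.
One 2+ cation requires 2 of the 1− anion.

[Ru(bipy)(en)(PPh3)2][Nb(N3)4(NO3)2]2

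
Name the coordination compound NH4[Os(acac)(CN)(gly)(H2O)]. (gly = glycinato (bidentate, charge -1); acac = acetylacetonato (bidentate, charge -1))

ammonium (acetylacetonato)aquacyano(glycinato)osmate(II)

The 1 ammonium counter-ion carries a total charge of +1, so each complex ion is 1−.
Ligand charges: 1×glycinato (-1 each), 1×aqua (neutral), 1×cyano (-1 each), 1×acetylacetonato (-1 each); total -3. So Os + (-3) = 1−, giving Os = +2.
Ligands are named alphabetically: acetylacetonato before aqua before cyano before glycinato.
The complex ion is anionic, so osmium takes the -ate form osmate(II).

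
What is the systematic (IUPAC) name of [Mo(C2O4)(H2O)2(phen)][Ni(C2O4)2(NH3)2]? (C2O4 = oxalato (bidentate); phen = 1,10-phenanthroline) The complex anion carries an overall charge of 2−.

Both ions are complex: the cation is named first with the plain metal name, the anion second with the -ate form; each ion's ligands are alphabetised independently.
The complex anion is given as 2−; its ligand charges sum to -4, so Ni = +2.
A 1:1 salt means the cation carries the equal and opposite charge, 2+.
Cation: ligand charges sum to -2; for the ion to be 2+, Mo = +4.

diaquaoxalato(1,10-phenanthroline)molybdenum(IV) diamminedioxalatonickelate(II)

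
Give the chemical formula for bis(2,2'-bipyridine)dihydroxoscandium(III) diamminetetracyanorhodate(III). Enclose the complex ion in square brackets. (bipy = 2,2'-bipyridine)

[Sc(bipy)2(OH)2][Rh(CN)4(NH3)2]

Cation [Sc…]: ligand charges -2, Sc(III) ⇒ ion charge 1+.
Anion [Rh…]: ligand charges -4, Rh(III) ⇒ ion charge 1−.
One 1+ cation balances one 1− anion.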